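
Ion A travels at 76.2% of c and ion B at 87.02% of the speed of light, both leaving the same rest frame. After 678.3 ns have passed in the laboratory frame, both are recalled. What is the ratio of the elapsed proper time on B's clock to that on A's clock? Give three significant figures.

τ_B/τ_A = 0.761

A: β = 0.762; γ = 1/√(1 − 0.762²) = 1/√0.4194 = 1.544. B: β = 0.8702; γ = 1/√(1 − 0.8702²) = 1/√0.2428 = 2.030.
τ_A/τ_B = γ_B/γ_A = 2.030/1.544 = 1.314, so τ_B/τ_A = 0.7608.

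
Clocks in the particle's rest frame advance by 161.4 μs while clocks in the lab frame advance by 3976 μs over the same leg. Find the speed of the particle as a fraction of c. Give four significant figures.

v = 0.9992c

The proper time is measured in the particle's rest frame (both events occur at the particle's location); Δt is measured in the lab frame. γ = Δt/τ = 3976/161.4 = 24.63.
β = √(1 − 1/γ²) = √(1 − 0.001648) = √0.9984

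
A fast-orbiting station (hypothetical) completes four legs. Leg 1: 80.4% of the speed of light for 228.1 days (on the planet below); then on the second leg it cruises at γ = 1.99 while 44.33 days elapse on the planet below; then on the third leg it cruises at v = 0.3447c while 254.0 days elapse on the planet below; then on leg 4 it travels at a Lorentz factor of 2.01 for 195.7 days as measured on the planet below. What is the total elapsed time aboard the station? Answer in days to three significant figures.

Leg 1: β = 0.804; γ = 1/√(1 − 0.804²) = 1/√0.3536 = 1.682; τ_1 = 228.1/1.682 = 135.6 days.
Leg 2: γ = 1.99; τ_2 = 44.33/1.990 = 22.28 days.
Leg 3: γ = 1/√(1 − 0.3447²) = 1/√0.8812 = 1.065; τ_3 = 254.0/1.065 = 238.4 days.
Leg 4: γ = 2.01; τ_4 = 195.7/2.010 = 97.36 days.
Total: 135.6 + 22.28 + 238.4 + 97.36 days.

τ = 494 days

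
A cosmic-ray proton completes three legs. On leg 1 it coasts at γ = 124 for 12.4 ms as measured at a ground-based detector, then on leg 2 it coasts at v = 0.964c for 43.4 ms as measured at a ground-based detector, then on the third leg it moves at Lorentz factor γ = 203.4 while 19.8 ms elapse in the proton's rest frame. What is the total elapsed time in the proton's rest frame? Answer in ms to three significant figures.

Leg 1: γ = 124; τ_1 = 12.4/124.0 = 0.1000 ms.
Leg 2: γ = 1/√(1 − 0.964²) = 1/√0.07070 = 3.761; τ_2 = 43.4/3.761 = 11.54 ms.
Leg 3: 19.8 ms is already measured in the proton's rest frame.
Total: 0.1000 + 11.54 + 19.80 ms.

τ = 31.4 ms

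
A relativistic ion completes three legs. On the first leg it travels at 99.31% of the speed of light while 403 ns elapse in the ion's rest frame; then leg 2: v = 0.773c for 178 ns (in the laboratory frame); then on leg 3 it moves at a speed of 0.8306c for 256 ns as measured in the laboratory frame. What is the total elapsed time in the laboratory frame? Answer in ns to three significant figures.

Leg 1: β = 0.9931; γ = 1/√(1 − 0.9931²) = 1/√0.01375 = 8.527; Δt_1 = 8.527 × 403 = 3436 ns.
Leg 2: 178 ns is already measured in the laboratory frame.
Leg 3: 256 ns is already measured in the laboratory frame.
Total: 3436 + 178.0 + 256.0 ns.

Δt = 3870 ns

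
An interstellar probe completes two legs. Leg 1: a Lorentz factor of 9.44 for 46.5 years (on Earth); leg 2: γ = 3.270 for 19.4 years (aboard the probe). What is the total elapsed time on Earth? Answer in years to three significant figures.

Δt = 110 years

Leg 1: 46.5 years is already measured on Earth.
Leg 2: γ = 3.270; Δt_2 = 3.270 × 19.4 = 63.44 years.
Total: 46.50 + 63.44 years.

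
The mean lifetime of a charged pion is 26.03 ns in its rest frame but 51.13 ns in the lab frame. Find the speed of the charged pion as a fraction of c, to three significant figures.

γ = Δt/τ₀ = 51.13/26.03 = 1.964
β = √(1 − 1/γ²) = √(1 − 0.2592) = √0.7408

β = 0.861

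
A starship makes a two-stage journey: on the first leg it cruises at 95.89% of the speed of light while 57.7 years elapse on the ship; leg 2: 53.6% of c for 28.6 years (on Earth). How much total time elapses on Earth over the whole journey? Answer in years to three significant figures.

Leg 1: β = 0.9589; γ = 1/√(1 − 0.9589²) = 1/√0.08051 = 3.524; Δt_1 = 3.524 × 57.7 = 203.4 years.
Leg 2: 28.6 years is already measured on Earth.
Total: 203.4 + 28.60 years.

Δt = 232 years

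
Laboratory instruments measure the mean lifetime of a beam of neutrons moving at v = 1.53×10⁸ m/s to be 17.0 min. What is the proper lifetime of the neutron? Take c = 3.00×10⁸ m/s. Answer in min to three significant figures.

τ₀ = 14.6 min

β = 1.53×10⁸/3.00×10⁸ = 0.5100; γ = 1/√(1 − 0.5100²) = 1.163
The lab-frame lifetime is the dilated interval; the proper lifetime is τ₀ = Δt/γ = 17.0/1.163 min.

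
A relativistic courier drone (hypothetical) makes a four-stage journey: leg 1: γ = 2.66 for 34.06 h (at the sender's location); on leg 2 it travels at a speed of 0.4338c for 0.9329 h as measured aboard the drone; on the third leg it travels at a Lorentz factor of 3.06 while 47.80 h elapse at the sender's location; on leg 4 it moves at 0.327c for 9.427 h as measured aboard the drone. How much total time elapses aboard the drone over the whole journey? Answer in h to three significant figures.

τ = 38.8 h

Leg 1: γ = 2.66; τ_1 = 34.06/2.660 = 12.80 h.
Leg 2: 0.9329 h is already measured aboard the drone.
Leg 3: γ = 3.06; τ_3 = 47.80/3.060 = 15.62 h.
Leg 4: 9.427 h is already measured aboard the drone.
Total: 12.80 + 0.9329 + 15.62 + 9.427 h.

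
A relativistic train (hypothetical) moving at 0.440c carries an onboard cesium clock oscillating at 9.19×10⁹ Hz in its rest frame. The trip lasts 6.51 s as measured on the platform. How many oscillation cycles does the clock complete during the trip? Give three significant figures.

N = 5.37×10¹⁰

γ = 1/√(1 − 0.440²) = 1/√0.8064 = 1.114
The oscillator's own cycle count is N = f × τ where τ is the proper time on the train. τ = Δt/γ = 6.51/1.114 = 5.846 s = 5.846×10⁰ s.
N = 9.19×10⁹ × 5.846×10⁰ = 5.372×10¹⁰.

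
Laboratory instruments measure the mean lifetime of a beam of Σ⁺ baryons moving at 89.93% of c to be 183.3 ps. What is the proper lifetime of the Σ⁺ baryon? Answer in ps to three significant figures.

β = 0.8993; γ = 1/√(1 − 0.8993²) = 1/√0.1913 = 2.287
The lab-frame lifetime is the dilated interval; the proper lifetime is τ₀ = Δt/γ = 183.3/2.287 ps.

τ₀ = 80.2 ps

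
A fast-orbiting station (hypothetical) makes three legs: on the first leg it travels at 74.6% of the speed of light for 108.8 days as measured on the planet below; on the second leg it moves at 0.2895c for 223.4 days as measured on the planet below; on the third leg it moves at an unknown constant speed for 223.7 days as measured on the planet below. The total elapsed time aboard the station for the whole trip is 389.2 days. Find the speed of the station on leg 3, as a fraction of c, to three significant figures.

β = 0.888

Leg 1: β = 0.746; γ = 1/√(1 − 0.746²) = 1/√0.4435 = 1.502; τ_1 = 108.8/1.502 = 72.45 days.
Leg 2: γ = 1/√(1 − 0.2895²) = 1/√0.9162 = 1.045; τ_2 = 223.4/1.045 = 213.8 days.
Leg 3: speed unknown; τ_3 = 223.7/γ_3.
Total proper time: 72.45 + 213.8 + τ_3 = 389.2, so τ_3 = 389.2 − 286.3 = 102.9 days.
γ_3 = 223.7/102.9 = 2.174; β = √(1 − 1/γ²) = √0.7884.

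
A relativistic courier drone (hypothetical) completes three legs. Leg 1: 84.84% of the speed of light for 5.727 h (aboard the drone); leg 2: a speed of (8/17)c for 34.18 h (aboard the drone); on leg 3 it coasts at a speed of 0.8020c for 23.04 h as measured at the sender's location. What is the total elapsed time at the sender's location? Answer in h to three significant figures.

Δt = 72.6 h

Leg 1: β = 0.8484; γ = 1/√(1 − 0.8484²) = 1/√0.2802 = 1.889; Δt_1 = 1.889 × 5.727 = 10.82 h.
Leg 2: γ = 1/√(1 − (8/17)²) = 17/15 ≈ 1.133; Δt_2 = 1.133 × 34.18 = 38.74 h.
Leg 3: 23.04 h is already measured at the sender's location.
Total: 10.82 + 38.74 + 23.04 h.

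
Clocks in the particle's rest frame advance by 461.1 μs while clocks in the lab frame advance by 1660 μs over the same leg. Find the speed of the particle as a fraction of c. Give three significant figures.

v = 0.961c

The proper time is measured in the particle's rest frame (both events occur at the particle's location); Δt is measured in the lab frame. γ = Δt/τ = 1660/461.1 = 3.600.
β = √(1 − 1/γ²) = √(1 − 0.07716) = √0.9228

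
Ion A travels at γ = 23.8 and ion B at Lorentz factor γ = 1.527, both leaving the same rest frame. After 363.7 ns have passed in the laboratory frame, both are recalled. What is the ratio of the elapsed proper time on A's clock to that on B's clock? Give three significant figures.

A: γ = 23.8. B: γ = 1.527.
τ_A/τ_B = γ_B/γ_A = 1.527/23.80 = 0.06416, so τ_A/τ_B = 0.06416.

τ_A/τ_B = 0.0642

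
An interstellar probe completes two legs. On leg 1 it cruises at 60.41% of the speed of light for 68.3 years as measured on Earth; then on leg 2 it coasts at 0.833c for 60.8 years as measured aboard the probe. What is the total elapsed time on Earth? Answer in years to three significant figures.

Leg 1: 68.3 years is already measured on Earth.
Leg 2: γ = 1/√(1 − 0.833²) = 1/√0.3061 = 1.807; Δt_2 = 1.807 × 60.8 = 109.9 years.
Total: 68.30 + 109.9 years.

Δt = 178 years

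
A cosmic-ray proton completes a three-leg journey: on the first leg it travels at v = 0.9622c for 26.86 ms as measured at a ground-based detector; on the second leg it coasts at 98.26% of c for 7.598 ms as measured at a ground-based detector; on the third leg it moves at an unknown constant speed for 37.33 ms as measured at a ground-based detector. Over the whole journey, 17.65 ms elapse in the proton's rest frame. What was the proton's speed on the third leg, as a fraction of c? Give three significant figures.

Leg 1: γ = 1/√(1 − 0.9622²) = 1/√0.07417 = 3.672; τ_1 = 26.86/3.672 = 7.315 ms.
Leg 2: β = 0.9826; γ = 1/√(1 − 0.9826²) = 1/√0.03450 = 5.384; τ_2 = 7.598/5.384 = 1.411 ms.
Leg 3: speed unknown; τ_3 = 37.33/γ_3.
Total proper time: 7.315 + 1.411 + τ_3 = 17.65, so τ_3 = 17.65 − 8.726 = 8.924 ms.
γ_3 = 37.33/8.924 = 4.183; β = √(1 − 1/γ²) = √0.9429.

β = 0.971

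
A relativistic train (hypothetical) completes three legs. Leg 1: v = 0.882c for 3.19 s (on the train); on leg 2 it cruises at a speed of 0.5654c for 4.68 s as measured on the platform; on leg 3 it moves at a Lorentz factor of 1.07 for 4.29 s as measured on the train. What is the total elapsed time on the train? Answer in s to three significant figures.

τ = 11.3 s

Leg 1: 3.19 s is already measured on the train.
Leg 2: γ = 1/√(1 − 0.5654²) = 1/√0.6803 = 1.212; τ_2 = 4.68/1.212 = 3.860 s.
Leg 3: 4.29 s is already measured on the train.
Total: 3.190 + 3.860 + 4.290 s.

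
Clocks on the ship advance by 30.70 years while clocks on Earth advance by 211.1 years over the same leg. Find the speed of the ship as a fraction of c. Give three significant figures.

β = 0.989

The proper time is measured on the ship (both events occur at the ship's location); Δt is measured on Earth. γ = Δt/τ = 211.1/30.70 = 6.876.
β = √(1 − 1/γ²) = √(1 − 0.02115) = √0.9789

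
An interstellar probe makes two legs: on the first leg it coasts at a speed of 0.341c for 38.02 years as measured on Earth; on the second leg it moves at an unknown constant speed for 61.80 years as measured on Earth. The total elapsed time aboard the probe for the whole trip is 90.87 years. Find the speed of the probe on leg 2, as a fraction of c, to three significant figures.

Leg 1: γ = 1/√(1 − 0.341²) = 1/√0.8837 = 1.064; τ_1 = 38.02/1.064 = 35.74 years.
Leg 2: speed unknown; τ_2 = 61.80/γ_2.
Total proper time: 35.74 + τ_2 = 90.87, so τ_2 = 90.87 − 35.74 = 55.13 years.
γ_2 = 61.80/55.13 = 1.121; β = √(1 − 1/γ²) = √0.2042.

β = 0.452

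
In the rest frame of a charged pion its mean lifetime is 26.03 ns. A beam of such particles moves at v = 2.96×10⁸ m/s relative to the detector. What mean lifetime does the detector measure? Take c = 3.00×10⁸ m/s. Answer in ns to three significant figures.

Δt = 160 ns

β = 2.96×10⁸/3.00×10⁸ = 0.9867; γ = 1/√(1 − 0.9867²) = 6.144
The rest-frame lifetime is the proper time; the lab measures the dilated interval Δt = γτ₀ = 6.144 × 26.03 ns.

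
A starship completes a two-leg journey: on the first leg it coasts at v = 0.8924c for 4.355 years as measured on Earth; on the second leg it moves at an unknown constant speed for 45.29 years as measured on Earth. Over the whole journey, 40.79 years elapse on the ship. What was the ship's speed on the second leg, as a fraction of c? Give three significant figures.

β = 0.515

Leg 1: γ = 1/√(1 − 0.8924²) = 1/√0.2036 = 2.216; τ_1 = 4.355/2.216 = 1.965 years.
Leg 2: speed unknown; τ_2 = 45.29/γ_2.
Total proper time: 1.965 + τ_2 = 40.79, so τ_2 = 40.79 − 1.965 = 38.82 years.
γ_2 = 45.29/38.82 = 1.167; β = √(1 − 1/γ²) = √0.2651.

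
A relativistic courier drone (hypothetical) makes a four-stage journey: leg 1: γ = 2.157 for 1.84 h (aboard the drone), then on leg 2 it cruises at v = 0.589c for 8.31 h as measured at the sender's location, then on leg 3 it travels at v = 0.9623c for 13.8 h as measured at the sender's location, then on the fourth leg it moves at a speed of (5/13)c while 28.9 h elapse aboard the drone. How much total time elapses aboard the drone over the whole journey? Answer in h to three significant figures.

Leg 1: 1.84 h is already measured aboard the drone.
Leg 2: γ = 1/√(1 − 0.589²) = 1/√0.6531 = 1.237; τ_2 = 8.31/1.237 = 6.716 h.
Leg 3: γ = 1/√(1 − 0.9623²) = 1/√0.07398 = 3.677; τ_3 = 13.8/3.677 = 3.753 h.
Leg 4: 28.9 h is already measured aboard the drone.
Total: 1.840 + 6.716 + 3.753 + 28.90 h.

τ = 41.2 h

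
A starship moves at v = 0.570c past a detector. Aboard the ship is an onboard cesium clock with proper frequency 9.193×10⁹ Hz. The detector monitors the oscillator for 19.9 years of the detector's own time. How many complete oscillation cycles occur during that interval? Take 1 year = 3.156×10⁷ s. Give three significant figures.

N = 4.74×10¹⁸

γ = 1/√(1 − 0.570²) = 1/√0.6751 = 1.217
During 19.9 years of lab time, the oscillator's proper time advances by τ = Δt/γ = 19.9/1.217 = 16.35 years = 5.160×10⁸ s.
N = f × τ = 9.193×10⁹ × 5.160×10⁸ = 4.744×10¹⁸.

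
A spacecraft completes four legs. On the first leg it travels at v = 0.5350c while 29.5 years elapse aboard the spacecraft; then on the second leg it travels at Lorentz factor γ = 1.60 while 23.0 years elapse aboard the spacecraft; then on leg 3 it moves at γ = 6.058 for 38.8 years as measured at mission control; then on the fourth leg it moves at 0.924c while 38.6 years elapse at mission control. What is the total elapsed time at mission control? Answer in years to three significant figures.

Δt = 149 years

Leg 1: γ = 1/√(1 − 0.5350²) = 1/√0.7138 = 1.184; Δt_1 = 1.184 × 29.5 = 34.92 years.
Leg 2: γ = 1.60; Δt_2 = 1.600 × 23.0 = 36.80 years.
Leg 3: 38.8 years is already measured at mission control.
Leg 4: 38.6 years is already measured at mission control.
Total: 34.92 + 36.80 + 38.80 + 38.60 years.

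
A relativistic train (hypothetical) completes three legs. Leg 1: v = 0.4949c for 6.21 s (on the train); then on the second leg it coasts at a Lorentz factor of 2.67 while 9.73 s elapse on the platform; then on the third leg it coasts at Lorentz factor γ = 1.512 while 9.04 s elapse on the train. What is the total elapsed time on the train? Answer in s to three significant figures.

τ = 18.9 s

Leg 1: 6.21 s is already measured on the train.
Leg 2: γ = 2.67; τ_2 = 9.73/2.670 = 3.644 s.
Leg 3: 9.04 s is already measured on the train.
Total: 6.210 + 3.644 + 9.040 s.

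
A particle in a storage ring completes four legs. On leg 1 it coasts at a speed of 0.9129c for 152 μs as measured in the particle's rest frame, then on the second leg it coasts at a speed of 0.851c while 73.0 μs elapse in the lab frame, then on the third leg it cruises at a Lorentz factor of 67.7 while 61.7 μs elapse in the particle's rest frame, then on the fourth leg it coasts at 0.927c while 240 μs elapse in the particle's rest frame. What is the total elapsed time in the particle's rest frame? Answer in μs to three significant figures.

Leg 1: 152 μs is already measured in the particle's rest frame.
Leg 2: γ = 1/√(1 − 0.851²) = 1/√0.2758 = 1.904; τ_2 = 73.0/1.904 = 38.34 μs.
Leg 3: 61.7 μs is already measured in the particle's rest frame.
Leg 4: 240 μs is already measured in the particle's rest frame.
Total: 152.0 + 38.34 + 61.70 + 240.0 μs.

τ = 492 μs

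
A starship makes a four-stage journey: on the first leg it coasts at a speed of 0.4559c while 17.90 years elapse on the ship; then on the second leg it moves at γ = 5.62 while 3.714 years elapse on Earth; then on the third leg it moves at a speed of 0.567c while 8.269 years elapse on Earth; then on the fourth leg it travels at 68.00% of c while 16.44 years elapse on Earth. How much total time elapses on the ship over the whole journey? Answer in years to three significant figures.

τ = 37.4 years

Leg 1: 17.90 years is already measured on the ship.
Leg 2: γ = 5.62; τ_2 = 3.714/5.620 = 0.6609 years.
Leg 3: γ = 1/√(1 − 0.567²) = 1/√0.6785 = 1.214; τ_3 = 8.269/1.214 = 6.811 years.
Leg 4: β = 0.6800; γ = 1/√(1 − 0.6800²) = 1/√0.5376 = 1.364; τ_4 = 16.44/1.364 = 12.05 years.
Total: 17.90 + 0.6609 + 6.811 + 12.05 years.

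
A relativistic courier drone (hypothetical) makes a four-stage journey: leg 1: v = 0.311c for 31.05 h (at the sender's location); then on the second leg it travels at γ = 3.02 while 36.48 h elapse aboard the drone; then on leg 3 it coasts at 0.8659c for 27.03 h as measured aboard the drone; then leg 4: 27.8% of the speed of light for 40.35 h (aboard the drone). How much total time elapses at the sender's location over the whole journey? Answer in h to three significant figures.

Leg 1: 31.05 h is already measured at the sender's location.
Leg 2: γ = 3.02; Δt_2 = 3.020 × 36.48 = 110.2 h.
Leg 3: γ = 1/√(1 − 0.8659²) = 1/√0.2502 = 1.999; Δt_3 = 1.999 × 27.03 = 54.04 h.
Leg 4: β = 0.278; γ = 1/√(1 − 0.278²) = 1/√0.9227 = 1.041; Δt_4 = 1.041 × 40.35 = 42.01 h.
Total: 31.05 + 110.2 + 54.04 + 42.01 h.

Δt = 237 h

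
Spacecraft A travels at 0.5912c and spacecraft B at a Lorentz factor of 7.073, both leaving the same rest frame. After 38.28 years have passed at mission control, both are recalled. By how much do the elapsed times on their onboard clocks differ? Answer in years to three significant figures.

A: γ = 1/√(1 − 0.5912²) = 1/√0.6505 = 1.240; τ_A = 38.28/1.240 = 30.87 years.
B: γ = 7.073; τ_B = 38.28/7.073 = 5.412 years.

|τ_A − τ_B| = 25.5 years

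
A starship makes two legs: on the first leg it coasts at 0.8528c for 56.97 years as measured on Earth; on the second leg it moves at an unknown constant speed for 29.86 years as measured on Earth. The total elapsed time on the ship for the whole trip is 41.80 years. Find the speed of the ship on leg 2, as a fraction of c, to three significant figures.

Leg 1: γ = 1/√(1 − 0.8528²) = 1/√0.2727 = 1.915; τ_1 = 56.97/1.915 = 29.75 years.
Leg 2: speed unknown; τ_2 = 29.86/γ_2.
Total proper time: 29.75 + τ_2 = 41.80, so τ_2 = 41.80 − 29.75 = 12.05 years.
γ_2 = 29.86/12.05 = 2.478; β = √(1 − 1/γ²) = √0.8372.

β = 0.915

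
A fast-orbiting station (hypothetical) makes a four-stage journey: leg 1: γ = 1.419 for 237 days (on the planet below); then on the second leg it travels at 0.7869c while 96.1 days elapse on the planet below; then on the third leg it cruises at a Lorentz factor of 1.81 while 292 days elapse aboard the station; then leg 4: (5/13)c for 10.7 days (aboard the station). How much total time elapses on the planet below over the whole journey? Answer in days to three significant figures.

Δt = 873 days

Leg 1: 237 days is already measured on the planet below.
Leg 2: 96.1 days is already measured on the planet below.
Leg 3: γ = 1.81; Δt_3 = 1.810 × 292 = 528.5 days.
Leg 4: γ = 1/√(1 − (5/13)²) = 13/12 ≈ 1.083; Δt_4 = 1.083 × 10.7 = 11.59 days.
Total: 237.0 + 96.10 + 528.5 + 11.59 days.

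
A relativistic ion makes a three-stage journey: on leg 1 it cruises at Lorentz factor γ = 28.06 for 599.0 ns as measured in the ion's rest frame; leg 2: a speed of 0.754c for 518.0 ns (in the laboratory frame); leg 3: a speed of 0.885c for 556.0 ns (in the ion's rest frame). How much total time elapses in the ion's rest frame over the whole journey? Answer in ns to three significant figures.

τ = 1500 ns

Leg 1: 599.0 ns is already measured in the ion's rest frame.
Leg 2: γ = 1/√(1 − 0.754²) = 1/√0.4315 = 1.522; τ_2 = 518.0/1.522 = 340.3 ns.
Leg 3: 556.0 ns is already measured in the ion's rest frame.
Total: 599.0 + 340.3 + 556.0 ns.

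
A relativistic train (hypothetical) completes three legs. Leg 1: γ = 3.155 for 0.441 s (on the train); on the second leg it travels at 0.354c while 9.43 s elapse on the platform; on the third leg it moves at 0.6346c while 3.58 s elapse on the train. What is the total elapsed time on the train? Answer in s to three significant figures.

τ = 12.8 s

Leg 1: 0.441 s is already measured on the train.
Leg 2: γ = 1/√(1 − 0.354²) = 1/√0.8747 = 1.069; τ_2 = 9.43/1.069 = 8.819 s.
Leg 3: 3.58 s is already measured on the train.
Total: 0.4410 + 8.819 + 3.580 s.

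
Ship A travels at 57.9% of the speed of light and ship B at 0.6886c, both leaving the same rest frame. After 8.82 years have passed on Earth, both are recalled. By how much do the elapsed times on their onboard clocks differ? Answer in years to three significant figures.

|τ_A − τ_B| = 0.795 years

A: β = 0.579; γ = 1/√(1 − 0.579²) = 1/√0.6648 = 1.227; τ_A = 8.82/1.227 = 7.191 years.
B: γ = 1/√(1 − 0.6886²) = 1/√0.5258 = 1.379; τ_B = 8.82/1.379 = 6.396 years.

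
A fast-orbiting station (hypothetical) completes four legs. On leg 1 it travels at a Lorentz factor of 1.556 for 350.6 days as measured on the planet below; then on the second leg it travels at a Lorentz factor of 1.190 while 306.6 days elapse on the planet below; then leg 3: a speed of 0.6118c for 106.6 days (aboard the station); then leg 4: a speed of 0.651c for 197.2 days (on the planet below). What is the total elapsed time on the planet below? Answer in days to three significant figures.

Leg 1: 350.6 days is already measured on the planet below.
Leg 2: 306.6 days is already measured on the planet below.
Leg 3: γ = 1/√(1 − 0.6118²) = 1/√0.6257 = 1.264; Δt_3 = 1.264 × 106.6 = 134.8 days.
Leg 4: 197.2 days is already measured on the planet below.
Total: 350.6 + 306.6 + 134.8 + 197.2 days.

Δt = 989 days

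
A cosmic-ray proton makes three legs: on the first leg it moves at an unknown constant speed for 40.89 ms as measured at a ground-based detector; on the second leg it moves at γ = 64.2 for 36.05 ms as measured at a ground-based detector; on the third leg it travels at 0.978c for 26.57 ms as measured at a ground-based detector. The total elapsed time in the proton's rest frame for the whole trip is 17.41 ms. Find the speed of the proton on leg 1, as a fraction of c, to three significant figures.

Leg 1: speed unknown; τ_1 = 40.89/γ_1.
Leg 2: γ = 64.2; τ_2 = 36.05/64.20 = 0.5615 ms.
Leg 3: γ = 1/√(1 − 0.978²) = 1/√0.04352 = 4.794; τ_3 = 26.57/4.794 = 5.543 ms.
Total proper time: τ_1 + 0.5615 + 5.543 = 17.41, so τ_1 = 17.41 − 6.104 = 11.31 ms.
γ_1 = 40.89/11.31 = 3.617; β = √(1 − 1/γ²) = √0.9236.

β = 0.961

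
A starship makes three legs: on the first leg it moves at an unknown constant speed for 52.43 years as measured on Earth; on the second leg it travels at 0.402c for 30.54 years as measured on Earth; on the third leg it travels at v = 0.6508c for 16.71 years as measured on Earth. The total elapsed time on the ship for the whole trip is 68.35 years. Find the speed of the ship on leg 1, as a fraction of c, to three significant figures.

β = 0.849

Leg 1: speed unknown; τ_1 = 52.43/γ_1.
Leg 2: γ = 1/√(1 − 0.402²) = 1/√0.8384 = 1.092; τ_2 = 30.54/1.092 = 27.96 years.
Leg 3: γ = 1/√(1 − 0.6508²) = 1/√0.5765 = 1.317; τ_3 = 16.71/1.317 = 12.69 years.
Total proper time: τ_1 + 27.96 + 12.69 = 68.35, so τ_1 = 68.35 − 40.65 = 27.70 years.
γ_1 = 52.43/27.70 = 1.893; β = √(1 − 1/γ²) = √0.7209.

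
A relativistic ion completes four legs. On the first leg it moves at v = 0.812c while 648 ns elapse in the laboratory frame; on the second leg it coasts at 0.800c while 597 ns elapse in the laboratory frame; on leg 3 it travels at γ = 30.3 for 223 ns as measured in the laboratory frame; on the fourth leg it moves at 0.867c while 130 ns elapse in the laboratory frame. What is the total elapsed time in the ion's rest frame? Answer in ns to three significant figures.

Leg 1: γ = 1/√(1 − 0.812²) = 1/√0.3407 = 1.713; τ_1 = 648/1.713 = 378.2 ns.
Leg 2: γ = 1/√(1 − 0.800²) = 5/3 ≈ 1.667; τ_2 = 597/1.667 = 358.2 ns.
Leg 3: γ = 30.3; τ_3 = 223/30.30 = 7.360 ns.
Leg 4: γ = 1/√(1 − 0.867²) = 1/√0.2483 = 2.007; τ_4 = 130/2.007 = 64.78 ns.
Total: 378.2 + 358.2 + 7.360 + 64.78 ns.

τ = 809 ns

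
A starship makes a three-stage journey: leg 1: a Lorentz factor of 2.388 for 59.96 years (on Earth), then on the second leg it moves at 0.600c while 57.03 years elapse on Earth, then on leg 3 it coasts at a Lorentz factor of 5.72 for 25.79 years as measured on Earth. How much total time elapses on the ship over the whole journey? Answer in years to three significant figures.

Leg 1: γ = 2.388; τ_1 = 59.96/2.388 = 25.11 years.
Leg 2: γ = 1/√(1 − 0.600²) = 5/4 = 1.250; τ_2 = 57.03/1.250 = 45.62 years.
Leg 3: γ = 5.72; τ_3 = 25.79/5.720 = 4.509 years.
Total: 25.11 + 45.62 + 4.509 years.

τ = 75.2 years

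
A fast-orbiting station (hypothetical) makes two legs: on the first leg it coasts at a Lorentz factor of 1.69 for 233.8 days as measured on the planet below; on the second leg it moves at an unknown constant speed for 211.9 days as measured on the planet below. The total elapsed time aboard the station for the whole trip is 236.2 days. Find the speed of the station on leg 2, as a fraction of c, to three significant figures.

Leg 1: γ = 1.69; τ_1 = 233.8/1.690 = 138.3 days.
Leg 2: speed unknown; τ_2 = 211.9/γ_2.
Total proper time: 138.3 + τ_2 = 236.2, so τ_2 = 236.2 − 138.3 = 97.86 days.
γ_2 = 211.9/97.86 = 2.165; β = √(1 − 1/γ²) = √0.7867.

β = 0.887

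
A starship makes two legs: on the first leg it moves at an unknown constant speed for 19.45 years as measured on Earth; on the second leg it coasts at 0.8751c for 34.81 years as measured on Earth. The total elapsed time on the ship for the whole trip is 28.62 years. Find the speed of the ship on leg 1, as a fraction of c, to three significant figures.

β = 0.796

Leg 1: speed unknown; τ_1 = 19.45/γ_1.
Leg 2: γ = 1/√(1 − 0.8751²) = 1/√0.2342 = 2.066; τ_2 = 34.81/2.066 = 16.85 years.
Total proper time: τ_1 + 16.85 = 28.62, so τ_1 = 28.62 − 16.85 = 11.77 years.
γ_1 = 19.45/11.77 = 1.652; β = √(1 − 1/γ²) = √0.6336.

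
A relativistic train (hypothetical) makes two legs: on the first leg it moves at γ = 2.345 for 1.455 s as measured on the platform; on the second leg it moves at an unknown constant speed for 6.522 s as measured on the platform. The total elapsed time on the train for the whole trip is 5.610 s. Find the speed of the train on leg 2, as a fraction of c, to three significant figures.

Leg 1: γ = 2.345; τ_1 = 1.455/2.345 = 0.6205 s.
Leg 2: speed unknown; τ_2 = 6.522/γ_2.
Total proper time: 0.6205 + τ_2 = 5.610, so τ_2 = 5.610 − 0.6205 = 4.990 s.
γ_2 = 6.522/4.990 = 1.307; β = √(1 − 1/γ²) = √0.4147.

β = 0.644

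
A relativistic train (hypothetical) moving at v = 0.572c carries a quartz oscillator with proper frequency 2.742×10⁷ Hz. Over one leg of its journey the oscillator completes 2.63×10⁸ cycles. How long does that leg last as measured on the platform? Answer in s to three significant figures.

γ = 1/√(1 − 0.572²) = 1/√0.6728 = 1.219
Proper time for N cycles: τ = N/f = 2.63×10⁸/(2.742×10⁷) = 9.592×10⁰ s = 9.592 s.
Lab-frame duration Δt = γτ = 1.219 × 9.592 = 11.69 s.

Δt = 11.7 s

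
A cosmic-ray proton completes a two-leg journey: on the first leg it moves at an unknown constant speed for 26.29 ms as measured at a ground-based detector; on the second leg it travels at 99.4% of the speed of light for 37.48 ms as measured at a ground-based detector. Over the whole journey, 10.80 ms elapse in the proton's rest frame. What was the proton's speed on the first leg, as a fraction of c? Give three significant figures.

Leg 1: speed unknown; τ_1 = 26.29/γ_1.
Leg 2: β = 0.994; γ = 1/√(1 − 0.994²) = 1/√0.01196 = 9.142; τ_2 = 37.48/9.142 = 4.100 ms.
Total proper time: τ_1 + 4.100 = 10.80, so τ_1 = 10.80 − 4.100 = 6.700 ms.
γ_1 = 26.29/6.700 = 3.924; β = √(1 − 1/γ²) = √0.9350.

β = 0.967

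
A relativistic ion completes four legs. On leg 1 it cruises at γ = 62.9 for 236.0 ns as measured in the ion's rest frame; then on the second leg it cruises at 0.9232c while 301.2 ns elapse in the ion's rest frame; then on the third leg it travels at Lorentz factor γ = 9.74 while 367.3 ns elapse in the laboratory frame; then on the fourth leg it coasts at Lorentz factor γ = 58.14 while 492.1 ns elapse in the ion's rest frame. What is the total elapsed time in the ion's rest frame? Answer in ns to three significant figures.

τ = 1070 ns

Leg 1: 236.0 ns is already measured in the ion's rest frame.
Leg 2: 301.2 ns is already measured in the ion's rest frame.
Leg 3: γ = 9.74; τ_3 = 367.3/9.740 = 37.71 ns.
Leg 4: 492.1 ns is already measured in the ion's rest frame.
Total: 236.0 + 301.2 + 37.71 + 492.1 ns.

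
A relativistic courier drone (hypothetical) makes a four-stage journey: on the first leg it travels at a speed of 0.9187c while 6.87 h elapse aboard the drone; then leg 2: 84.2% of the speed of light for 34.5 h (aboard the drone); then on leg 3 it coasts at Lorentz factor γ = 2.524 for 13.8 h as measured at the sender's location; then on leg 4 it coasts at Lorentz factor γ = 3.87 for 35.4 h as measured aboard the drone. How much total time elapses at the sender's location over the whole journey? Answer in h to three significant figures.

Leg 1: γ = 1/√(1 − 0.9187²) = 1/√0.1560 = 2.532; Δt_1 = 2.532 × 6.87 = 17.39 h.
Leg 2: β = 0.842; γ = 1/√(1 − 0.842²) = 1/√0.2910 = 1.854; Δt_2 = 1.854 × 34.5 = 63.95 h.
Leg 3: 13.8 h is already measured at the sender's location.
Leg 4: γ = 3.87; Δt_4 = 3.870 × 35.4 = 137.0 h.
Total: 17.39 + 63.95 + 13.80 + 137.0 h.

Δt = 232 h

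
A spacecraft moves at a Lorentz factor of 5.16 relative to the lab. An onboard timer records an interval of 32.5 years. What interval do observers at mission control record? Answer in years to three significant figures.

Δt = 168 years

γ = 5.16
The interval measured aboard the spacecraft is the proper time (both events occur at the same place in that frame); the lab-frame interval is Δt = γτ = 5.160 × 32.5 years.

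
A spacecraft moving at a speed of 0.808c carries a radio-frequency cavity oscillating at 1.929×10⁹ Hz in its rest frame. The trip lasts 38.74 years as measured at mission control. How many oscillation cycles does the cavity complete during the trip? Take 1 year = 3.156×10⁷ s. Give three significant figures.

γ = 1/√(1 − 0.808²) = 1/√0.3471 = 1.697
The oscillator's own cycle count is N = f × τ where τ is the proper time aboard the spacecraft. τ = Δt/γ = 38.74/1.697 = 22.82 years = 7.204×10⁸ s.
N = 1.929×10⁹ × 7.204×10⁸ = 1.390×10¹⁸.

N = 1.39×10¹⁸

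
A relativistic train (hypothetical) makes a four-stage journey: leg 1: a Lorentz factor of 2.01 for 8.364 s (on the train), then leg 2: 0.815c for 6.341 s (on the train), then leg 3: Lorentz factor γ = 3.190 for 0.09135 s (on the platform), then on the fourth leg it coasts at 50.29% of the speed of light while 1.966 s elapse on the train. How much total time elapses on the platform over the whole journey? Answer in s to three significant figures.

Δt = 30.1 s

Leg 1: γ = 2.01; Δt_1 = 2.010 × 8.364 = 16.81 s.
Leg 2: γ = 1/√(1 − 0.815²) = 1/√0.3358 = 1.726; Δt_2 = 1.726 × 6.341 = 10.94 s.
Leg 3: 0.09135 s is already measured on the platform.
Leg 4: β = 0.5029; γ = 1/√(1 − 0.5029²) = 1/√0.7471 = 1.157; Δt_4 = 1.157 × 1.966 = 2.275 s.
Total: 16.81 + 10.94 + 0.09135 + 2.275 s.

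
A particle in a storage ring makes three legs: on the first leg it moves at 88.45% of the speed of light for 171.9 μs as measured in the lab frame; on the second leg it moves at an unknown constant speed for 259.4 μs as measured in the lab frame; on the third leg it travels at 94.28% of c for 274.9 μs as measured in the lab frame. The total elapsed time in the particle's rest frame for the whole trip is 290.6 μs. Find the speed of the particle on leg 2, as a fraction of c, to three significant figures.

Leg 1: β = 0.8845; γ = 1/√(1 − 0.8845²) = 1/√0.2177 = 2.143; τ_1 = 171.9/2.143 = 80.20 μs.
Leg 2: speed unknown; τ_2 = 259.4/γ_2.
Leg 3: β = 0.9428; γ = 1/√(1 − 0.9428²) = 1/√0.1111 = 3.000; τ_3 = 274.9/3.000 = 91.64 μs.
Total proper time: 80.20 + τ_2 + 91.64 = 290.6, so τ_2 = 290.6 − 171.8 = 118.8 μs.
γ_2 = 259.4/118.8 = 2.184; β = √(1 − 1/γ²) = √0.7904.

β = 0.889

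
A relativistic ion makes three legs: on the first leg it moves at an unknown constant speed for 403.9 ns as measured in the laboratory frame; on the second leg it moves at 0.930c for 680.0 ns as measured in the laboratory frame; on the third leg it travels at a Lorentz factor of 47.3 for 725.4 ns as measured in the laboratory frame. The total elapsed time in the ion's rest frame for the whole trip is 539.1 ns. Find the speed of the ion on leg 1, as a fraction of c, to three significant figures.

β = 0.735

Leg 1: speed unknown; τ_1 = 403.9/γ_1.
Leg 2: γ = 1/√(1 − 0.930²) = 1/√0.1351 = 2.721; τ_2 = 680.0/2.721 = 249.9 ns.
Leg 3: γ = 47.3; τ_3 = 725.4/47.30 = 15.34 ns.
Total proper time: τ_1 + 249.9 + 15.34 = 539.1, so τ_1 = 539.1 − 265.3 = 273.8 ns.
γ_1 = 403.9/273.8 = 1.475; β = √(1 − 1/γ²) = √0.5404.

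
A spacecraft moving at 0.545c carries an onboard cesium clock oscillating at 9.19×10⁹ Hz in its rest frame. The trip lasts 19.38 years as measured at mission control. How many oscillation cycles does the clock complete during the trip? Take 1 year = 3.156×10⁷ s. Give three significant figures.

γ = 1/√(1 − 0.545²) = 1/√0.7030 = 1.193
The oscillator's own cycle count is N = f × τ where τ is the proper time aboard the spacecraft. τ = Δt/γ = 19.38/1.193 = 16.25 years = 5.128×10⁸ s.
N = 9.19×10⁹ × 5.128×10⁸ = 4.713×10¹⁸.

N = 4.71×10¹⁸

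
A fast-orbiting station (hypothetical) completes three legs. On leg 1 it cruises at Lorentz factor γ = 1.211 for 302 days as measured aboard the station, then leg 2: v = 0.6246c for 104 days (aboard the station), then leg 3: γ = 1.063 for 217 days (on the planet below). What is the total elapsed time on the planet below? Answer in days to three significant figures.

Leg 1: γ = 1.211; Δt_1 = 1.211 × 302 = 365.7 days.
Leg 2: γ = 1/√(1 − 0.6246²) = 1/√0.6099 = 1.281; Δt_2 = 1.281 × 104 = 133.2 days.
Leg 3: 217 days is already measured on the planet below.
Total: 365.7 + 133.2 + 217.0 days.

Δt = 716 days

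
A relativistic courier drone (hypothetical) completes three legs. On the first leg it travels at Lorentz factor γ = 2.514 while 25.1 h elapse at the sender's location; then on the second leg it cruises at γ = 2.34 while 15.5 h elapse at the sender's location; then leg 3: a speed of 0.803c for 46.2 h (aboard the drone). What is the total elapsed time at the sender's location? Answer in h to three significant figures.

Δt = 118 h

Leg 1: 25.1 h is already measured at the sender's location.
Leg 2: 15.5 h is already measured at the sender's location.
Leg 3: γ = 1/√(1 − 0.803²) = 1/√0.3552 = 1.678; Δt_3 = 1.678 × 46.2 = 77.52 h.
Total: 25.10 + 15.50 + 77.52 h.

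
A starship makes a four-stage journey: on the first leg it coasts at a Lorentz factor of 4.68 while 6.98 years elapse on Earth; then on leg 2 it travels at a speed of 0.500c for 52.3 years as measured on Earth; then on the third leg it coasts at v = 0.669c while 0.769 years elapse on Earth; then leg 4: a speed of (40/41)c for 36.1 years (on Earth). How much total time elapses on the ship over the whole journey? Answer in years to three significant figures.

Leg 1: γ = 4.68; τ_1 = 6.98/4.680 = 1.491 years.
Leg 2: γ = 1/√(1 − 0.500²) = 1/√0.7500 = 1.155; τ_2 = 52.3/1.155 = 45.29 years.
Leg 3: γ = 1/√(1 − 0.669²) = 1/√0.5524 = 1.345; τ_3 = 0.769/1.345 = 0.5716 years.
Leg 4: γ = 1/√(1 − (40/41)²) = 41/9 ≈ 4.556; τ_4 = 36.1/4.556 = 7.924 years.
Total: 1.491 + 45.29 + 0.5716 + 7.924 years.

τ = 55.3 years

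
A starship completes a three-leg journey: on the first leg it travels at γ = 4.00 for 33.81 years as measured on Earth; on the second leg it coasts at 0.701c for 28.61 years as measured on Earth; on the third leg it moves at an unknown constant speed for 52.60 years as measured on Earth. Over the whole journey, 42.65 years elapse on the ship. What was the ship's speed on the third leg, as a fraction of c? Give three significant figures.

Leg 1: γ = 4.00; τ_1 = 33.81/4.000 = 8.452 years.
Leg 2: γ = 1/√(1 − 0.701²) = 1/√0.5086 = 1.402; τ_2 = 28.61/1.402 = 20.40 years.
Leg 3: speed unknown; τ_3 = 52.60/γ_3.
Total proper time: 8.452 + 20.40 + τ_3 = 42.65, so τ_3 = 42.65 − 28.86 = 13.79 years.
γ_3 = 52.60/13.79 = 3.813; β = √(1 − 1/γ²) = √0.9312.

β = 0.965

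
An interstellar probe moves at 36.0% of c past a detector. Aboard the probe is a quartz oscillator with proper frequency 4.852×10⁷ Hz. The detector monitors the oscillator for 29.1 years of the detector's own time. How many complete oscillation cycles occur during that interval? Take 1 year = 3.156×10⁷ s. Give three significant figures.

β = 0.360; γ = 1/√(1 − 0.360²) = 1/√0.8704 = 1.072
During 29.1 years of lab time, the oscillator's proper time advances by τ = Δt/γ = 29.1/1.072 = 27.15 years = 8.568×10⁸ s.
N = f × τ = 4.852×10⁷ × 8.568×10⁸ = 4.157×10¹⁶.

N = 4.16×10¹⁶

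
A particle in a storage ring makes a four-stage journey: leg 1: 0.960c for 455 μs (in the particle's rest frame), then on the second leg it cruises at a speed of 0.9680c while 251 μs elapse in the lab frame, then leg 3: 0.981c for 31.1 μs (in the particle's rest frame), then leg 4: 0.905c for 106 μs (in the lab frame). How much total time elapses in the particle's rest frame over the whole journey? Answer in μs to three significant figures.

τ = 594 μs

Leg 1: 455 μs is already measured in the particle's rest frame.
Leg 2: γ = 1/√(1 − 0.9680²) = 1/√0.06298 = 3.985; τ_2 = 251/3.985 = 62.99 μs.
Leg 3: 31.1 μs is already measured in the particle's rest frame.
Leg 4: γ = 1/√(1 − 0.905²) = 1/√0.1810 = 2.351; τ_4 = 106/2.351 = 45.09 μs.
Total: 455.0 + 62.99 + 31.10 + 45.09 μs.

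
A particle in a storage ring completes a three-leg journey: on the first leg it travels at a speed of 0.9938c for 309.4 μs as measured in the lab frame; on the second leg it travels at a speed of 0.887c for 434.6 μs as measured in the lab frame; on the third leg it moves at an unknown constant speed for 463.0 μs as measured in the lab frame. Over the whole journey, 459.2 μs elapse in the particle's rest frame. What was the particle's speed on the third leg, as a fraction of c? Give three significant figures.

β = 0.875

Leg 1: γ = 1/√(1 − 0.9938²) = 1/√0.01236 = 8.994; τ_1 = 309.4/8.994 = 34.40 μs.
Leg 2: γ = 1/√(1 − 0.887²) = 1/√0.2132 = 2.166; τ_2 = 434.6/2.166 = 200.7 μs.
Leg 3: speed unknown; τ_3 = 463.0/γ_3.
Total proper time: 34.40 + 200.7 + τ_3 = 459.2, so τ_3 = 459.2 − 235.1 = 224.1 μs.
γ_3 = 463.0/224.1 = 2.066; β = √(1 − 1/γ²) = √0.7657.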